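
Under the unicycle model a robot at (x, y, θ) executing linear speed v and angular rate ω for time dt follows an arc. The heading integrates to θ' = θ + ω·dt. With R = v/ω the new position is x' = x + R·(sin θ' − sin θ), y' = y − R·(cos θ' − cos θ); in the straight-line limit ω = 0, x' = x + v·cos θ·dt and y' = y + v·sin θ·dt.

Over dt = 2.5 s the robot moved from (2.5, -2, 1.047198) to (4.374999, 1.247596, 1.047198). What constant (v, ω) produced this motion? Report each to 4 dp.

Δθ = 1.047198 − 1.047198 = 0.000000
ω = Δθ/dt = 0.000000/2.5 = 0.0000
ω = 0 → v = (Δx·cos θ + Δy·sin θ)/dt = 1.5000

v = 1.5000, ω = 0.0000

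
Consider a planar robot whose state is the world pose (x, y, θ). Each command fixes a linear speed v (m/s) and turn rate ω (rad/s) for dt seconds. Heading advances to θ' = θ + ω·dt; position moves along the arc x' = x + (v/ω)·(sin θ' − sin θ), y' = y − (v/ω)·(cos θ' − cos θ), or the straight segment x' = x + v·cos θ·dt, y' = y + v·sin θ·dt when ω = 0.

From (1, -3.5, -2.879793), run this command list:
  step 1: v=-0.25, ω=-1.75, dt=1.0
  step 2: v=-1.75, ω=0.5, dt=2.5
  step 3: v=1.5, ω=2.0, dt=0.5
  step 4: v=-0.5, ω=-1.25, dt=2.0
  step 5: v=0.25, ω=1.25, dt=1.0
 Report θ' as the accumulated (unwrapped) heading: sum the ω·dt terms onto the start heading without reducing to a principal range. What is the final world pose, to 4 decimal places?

step 1: θ'=-4.6298 (R=0.1429) → pose (1.1793, -3.6262, -4.6298)
step 2: θ'=-3.3798 (R=-3.5000) → pose (3.8416, -6.7386, -3.3798)
step 3: θ'=-2.3798 (R=0.7500) → pose (3.1469, -6.9247, -2.3798)
step 4: θ'=-4.8798 (R=0.4000) → pose (3.8174, -7.2808, -4.8798)
step 5: θ'=-3.6298 (R=0.2000) → pose (3.7140, -7.0709, -3.6298)

(3.7140, -7.0709, -3.6298)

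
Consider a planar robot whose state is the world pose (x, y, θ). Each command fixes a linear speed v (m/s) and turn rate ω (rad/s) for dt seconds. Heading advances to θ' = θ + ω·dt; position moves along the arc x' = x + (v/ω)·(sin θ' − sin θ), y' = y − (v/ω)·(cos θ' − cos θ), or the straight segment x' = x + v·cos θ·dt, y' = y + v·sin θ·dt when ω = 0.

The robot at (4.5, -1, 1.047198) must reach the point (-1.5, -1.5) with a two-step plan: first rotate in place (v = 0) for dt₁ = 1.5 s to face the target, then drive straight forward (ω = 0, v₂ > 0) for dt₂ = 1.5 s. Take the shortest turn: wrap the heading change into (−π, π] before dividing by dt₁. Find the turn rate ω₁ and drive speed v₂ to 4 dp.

heading to target = atan2(-1.5−-1, -1.5−4.5) = -3.0585
Δθ = wrap(-3.0585 − 1.0472) = 2.1775; ω₁ = Δθ/dt₁ = 1.4517
distance = √((-1.5−4.5)² + (-1.5−-1)²) = 6.0208; v₂ = distance/dt₂ = 4.0139

ω₁ = 1.4517, v₂ = 4.0139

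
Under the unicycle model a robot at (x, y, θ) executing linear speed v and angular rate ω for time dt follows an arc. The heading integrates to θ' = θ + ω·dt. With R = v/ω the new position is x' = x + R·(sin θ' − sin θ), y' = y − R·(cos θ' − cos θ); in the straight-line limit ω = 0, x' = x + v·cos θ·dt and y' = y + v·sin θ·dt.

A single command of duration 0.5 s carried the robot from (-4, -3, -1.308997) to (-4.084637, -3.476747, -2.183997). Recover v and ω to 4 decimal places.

v = 1.0000, ω = -1.7500

Δθ = -2.183997 − -1.308997 = -0.875000
ω = Δθ/dt = -0.875000/0.5 = -1.7500
R = −Δy/(cos θ' − cos θ) = -0.5714
v = R·ω = -0.5714·-1.7500 = 1.0000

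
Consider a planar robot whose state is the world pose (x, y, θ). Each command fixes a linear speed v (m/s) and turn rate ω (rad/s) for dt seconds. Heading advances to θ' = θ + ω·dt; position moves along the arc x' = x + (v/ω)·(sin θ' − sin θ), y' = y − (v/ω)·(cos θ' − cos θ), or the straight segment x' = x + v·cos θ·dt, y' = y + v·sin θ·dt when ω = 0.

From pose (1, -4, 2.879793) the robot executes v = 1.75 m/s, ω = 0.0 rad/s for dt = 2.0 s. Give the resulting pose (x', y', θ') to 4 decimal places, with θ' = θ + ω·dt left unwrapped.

(-2.3807, -3.0941, 2.8798)

θ' = 2.8798 + 0.0·2.0 = 2.8798
ω = 0 → straight: x' = 1 + 1.75·cos(2.8798)·2.0 = -2.3807
y' = -4 + 1.75·sin(2.8798)·2.0 = -3.0941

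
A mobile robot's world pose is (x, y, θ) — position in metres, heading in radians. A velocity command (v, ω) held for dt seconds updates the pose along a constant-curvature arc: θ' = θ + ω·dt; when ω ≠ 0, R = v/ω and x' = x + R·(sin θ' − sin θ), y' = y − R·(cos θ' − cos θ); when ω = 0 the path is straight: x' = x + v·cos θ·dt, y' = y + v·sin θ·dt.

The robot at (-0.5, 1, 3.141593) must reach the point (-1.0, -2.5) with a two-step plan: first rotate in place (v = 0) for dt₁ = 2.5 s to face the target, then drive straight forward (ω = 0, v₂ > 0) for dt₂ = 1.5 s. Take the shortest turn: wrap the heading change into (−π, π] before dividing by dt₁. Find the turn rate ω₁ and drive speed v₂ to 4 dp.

heading to target = atan2(-2.5−1, -1−-0.5) = -1.7127
Δθ = wrap(-1.7127 − 3.1416) = 1.4289; ω₁ = Δθ/dt₁ = 0.5716
distance = √((-1−-0.5)² + (-2.5−1)²) = 3.5355; v₂ = distance/dt₂ = 2.3570

ω₁ = 0.5716, v₂ = 2.3570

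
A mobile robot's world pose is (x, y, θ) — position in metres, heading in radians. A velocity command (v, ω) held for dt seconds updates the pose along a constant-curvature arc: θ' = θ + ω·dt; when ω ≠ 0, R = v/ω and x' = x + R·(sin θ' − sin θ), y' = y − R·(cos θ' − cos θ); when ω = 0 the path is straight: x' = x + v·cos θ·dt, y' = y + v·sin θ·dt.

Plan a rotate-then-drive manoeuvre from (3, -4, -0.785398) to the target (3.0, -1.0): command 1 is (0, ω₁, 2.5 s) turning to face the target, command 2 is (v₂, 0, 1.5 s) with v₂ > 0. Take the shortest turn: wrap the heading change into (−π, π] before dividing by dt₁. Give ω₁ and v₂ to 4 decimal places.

heading to target = atan2(-1−-4, 3−3) = 1.5708
Δθ = wrap(1.5708 − -0.7854) = 2.3562; ω₁ = Δθ/dt₁ = 0.9425
distance = √((3−3)² + (-1−-4)²) = 3.0000; v₂ = distance/dt₂ = 2.0000

ω₁ = 0.9425, v₂ = 2.0000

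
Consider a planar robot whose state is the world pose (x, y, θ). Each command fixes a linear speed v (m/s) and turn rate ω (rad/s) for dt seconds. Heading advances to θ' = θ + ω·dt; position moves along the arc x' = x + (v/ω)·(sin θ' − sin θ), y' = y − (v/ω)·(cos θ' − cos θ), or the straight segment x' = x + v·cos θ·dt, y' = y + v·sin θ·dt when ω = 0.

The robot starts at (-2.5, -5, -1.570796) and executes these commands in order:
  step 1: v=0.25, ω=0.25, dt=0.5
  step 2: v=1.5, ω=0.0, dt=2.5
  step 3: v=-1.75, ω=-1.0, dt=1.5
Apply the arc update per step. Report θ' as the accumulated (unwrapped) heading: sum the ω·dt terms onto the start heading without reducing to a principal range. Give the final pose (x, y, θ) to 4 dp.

(-0.6288, -6.9107, -2.9458)

step 1: θ'=-1.4458 (R=1.0000) → pose (-2.4922, -5.1247, -1.4458)
step 2: θ'=-1.4458 (straight) → pose (-2.0247, -8.8454, -1.4458)
step 3: θ'=-2.9458 (R=1.7500) → pose (-0.6288, -6.9107, -2.9458)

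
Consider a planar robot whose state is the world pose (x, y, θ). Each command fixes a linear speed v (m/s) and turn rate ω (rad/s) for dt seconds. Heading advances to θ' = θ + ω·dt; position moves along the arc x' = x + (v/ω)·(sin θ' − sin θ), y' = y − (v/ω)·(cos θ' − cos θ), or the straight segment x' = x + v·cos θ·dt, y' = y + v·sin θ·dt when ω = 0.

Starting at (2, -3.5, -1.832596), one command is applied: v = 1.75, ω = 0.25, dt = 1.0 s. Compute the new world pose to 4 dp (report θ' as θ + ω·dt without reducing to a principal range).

θ' = -1.8326 + 0.25·1.0 = -1.5826
R = v/ω = 1.75/0.25 = 7.0000
x' = 2 + 7.0000·(sin -1.5826 − sin -1.8326) = 1.7620
y' = -3.5 − 7.0000·(cos -1.5826 − cos -1.8326) = -5.2291

(1.7620, -5.2291, -1.5826)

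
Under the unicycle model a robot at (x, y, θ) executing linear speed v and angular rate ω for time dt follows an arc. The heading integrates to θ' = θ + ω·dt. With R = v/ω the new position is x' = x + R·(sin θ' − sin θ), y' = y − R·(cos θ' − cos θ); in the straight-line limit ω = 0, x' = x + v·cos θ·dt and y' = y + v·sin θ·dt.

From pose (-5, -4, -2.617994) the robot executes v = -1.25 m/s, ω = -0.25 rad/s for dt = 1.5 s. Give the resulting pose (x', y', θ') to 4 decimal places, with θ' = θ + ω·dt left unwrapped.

θ' = -2.6180 + -0.25·1.5 = -2.9930
R = v/ω = -1.25/-0.25 = 5.0000
x' = -5 + 5.0000·(sin -2.9930 − sin -2.6180) = -3.2403
y' = -4 − 5.0000·(cos -2.9930 − cos -2.6180) = -3.3852

(-3.2403, -3.3852, -2.9930)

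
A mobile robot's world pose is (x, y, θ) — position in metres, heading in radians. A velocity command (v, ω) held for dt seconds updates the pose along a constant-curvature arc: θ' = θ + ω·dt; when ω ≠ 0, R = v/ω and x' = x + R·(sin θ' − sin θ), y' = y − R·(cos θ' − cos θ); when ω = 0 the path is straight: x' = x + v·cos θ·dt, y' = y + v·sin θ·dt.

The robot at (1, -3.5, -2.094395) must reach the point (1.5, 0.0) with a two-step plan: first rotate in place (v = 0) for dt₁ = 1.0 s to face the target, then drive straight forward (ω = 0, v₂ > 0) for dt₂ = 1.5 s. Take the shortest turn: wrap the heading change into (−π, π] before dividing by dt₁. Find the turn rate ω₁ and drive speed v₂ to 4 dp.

heading to target = atan2(0−-3.5, 1.5−1) = 1.4289
Δθ = wrap(1.4289 − -2.0944) = -2.7599; ω₁ = Δθ/dt₁ = -2.7599
distance = √((1.5−1)² + (0−-3.5)²) = 3.5355; v₂ = distance/dt₂ = 2.3570

ω₁ = -2.7599, v₂ = 2.3570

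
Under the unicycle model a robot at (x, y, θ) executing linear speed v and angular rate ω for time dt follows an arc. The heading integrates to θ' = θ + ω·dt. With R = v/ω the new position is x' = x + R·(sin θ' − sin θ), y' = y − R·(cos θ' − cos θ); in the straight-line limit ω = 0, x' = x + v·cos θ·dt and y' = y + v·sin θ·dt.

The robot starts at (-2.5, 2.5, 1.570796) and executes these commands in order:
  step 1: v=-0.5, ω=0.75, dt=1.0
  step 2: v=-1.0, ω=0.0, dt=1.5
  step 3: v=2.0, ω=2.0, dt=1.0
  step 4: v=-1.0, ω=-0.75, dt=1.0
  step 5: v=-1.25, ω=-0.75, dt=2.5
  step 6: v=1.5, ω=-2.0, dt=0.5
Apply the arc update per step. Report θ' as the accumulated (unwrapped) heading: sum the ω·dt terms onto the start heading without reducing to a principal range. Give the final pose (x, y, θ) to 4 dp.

(0.3335, 0.7130, 0.6958)

step 1: θ'=2.3208 (R=-0.6667) → pose (-2.3211, 2.0456, 2.3208)
step 2: θ'=2.3208 (straight) → pose (-1.2987, 0.9480, 2.3208)
step 3: θ'=4.3208 (R=1.0000) → pose (-2.9547, 0.6481, 4.3208)
step 4: θ'=3.5708 (R=1.3333) → pose (-2.2771, 1.3516, 3.5708)
step 5: θ'=1.6958 (R=1.6667) → pose (0.0701, 0.0439, 1.6958)
step 6: θ'=0.6958 (R=-0.7500) → pose (0.3335, 0.7130, 0.6958)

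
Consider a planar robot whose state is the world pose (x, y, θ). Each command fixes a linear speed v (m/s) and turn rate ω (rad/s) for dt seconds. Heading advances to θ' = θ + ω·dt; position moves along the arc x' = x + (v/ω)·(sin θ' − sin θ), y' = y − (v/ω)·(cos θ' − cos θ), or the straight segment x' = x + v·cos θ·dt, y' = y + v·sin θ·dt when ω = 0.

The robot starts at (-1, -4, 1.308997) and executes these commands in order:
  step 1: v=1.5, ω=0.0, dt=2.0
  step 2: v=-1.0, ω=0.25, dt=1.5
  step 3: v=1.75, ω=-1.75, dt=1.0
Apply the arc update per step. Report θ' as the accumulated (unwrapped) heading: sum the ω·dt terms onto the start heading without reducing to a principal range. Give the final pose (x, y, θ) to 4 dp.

step 1: θ'=1.3090 (straight) → pose (-0.2235, -1.1022, 1.3090)
step 2: θ'=1.6840 (R=-4.0000) → pose (-0.3342, -2.5893, 1.6840)
step 3: θ'=-0.0660 (R=-1.0000) → pose (0.7253, -1.4786, -0.0660)

(0.7253, -1.4786, -0.0660)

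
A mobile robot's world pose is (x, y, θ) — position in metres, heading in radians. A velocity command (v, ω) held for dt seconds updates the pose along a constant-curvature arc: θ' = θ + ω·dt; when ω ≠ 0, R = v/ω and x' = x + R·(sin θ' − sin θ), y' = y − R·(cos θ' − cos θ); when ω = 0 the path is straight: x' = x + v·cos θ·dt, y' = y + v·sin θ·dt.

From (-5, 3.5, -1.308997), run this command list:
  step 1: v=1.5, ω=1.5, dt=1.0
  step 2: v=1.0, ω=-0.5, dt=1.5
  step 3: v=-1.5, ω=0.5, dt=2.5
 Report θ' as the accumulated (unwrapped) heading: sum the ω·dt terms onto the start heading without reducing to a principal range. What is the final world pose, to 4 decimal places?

(-5.9068, 2.2774, 0.6910)

step 1: θ'=0.1910 (R=1.0000) → pose (-3.8442, 2.7770, 0.1910)
step 2: θ'=-0.5590 (R=-2.0000) → pose (-2.4039, 2.5090, -0.5590)
step 3: θ'=0.6910 (R=-3.0000) → pose (-5.9068, 2.2774, 0.6910)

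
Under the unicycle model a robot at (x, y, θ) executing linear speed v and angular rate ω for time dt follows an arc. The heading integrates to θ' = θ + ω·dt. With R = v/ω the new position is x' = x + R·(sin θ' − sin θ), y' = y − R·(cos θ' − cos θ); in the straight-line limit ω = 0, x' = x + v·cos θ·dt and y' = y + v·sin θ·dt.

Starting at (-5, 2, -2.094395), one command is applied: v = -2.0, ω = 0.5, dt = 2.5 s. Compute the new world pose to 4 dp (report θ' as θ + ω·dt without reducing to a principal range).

θ' = -2.0944 + 0.5·2.5 = -0.8444
R = v/ω = -2.0/0.5 = -4.0000
x' = -5 + -4.0000·(sin -0.8444 − sin -2.0944) = -5.4738
y' = 2 − -4.0000·(cos -0.8444 − cos -2.0944) = 6.6567

(-5.4738, 6.6567, -0.8444)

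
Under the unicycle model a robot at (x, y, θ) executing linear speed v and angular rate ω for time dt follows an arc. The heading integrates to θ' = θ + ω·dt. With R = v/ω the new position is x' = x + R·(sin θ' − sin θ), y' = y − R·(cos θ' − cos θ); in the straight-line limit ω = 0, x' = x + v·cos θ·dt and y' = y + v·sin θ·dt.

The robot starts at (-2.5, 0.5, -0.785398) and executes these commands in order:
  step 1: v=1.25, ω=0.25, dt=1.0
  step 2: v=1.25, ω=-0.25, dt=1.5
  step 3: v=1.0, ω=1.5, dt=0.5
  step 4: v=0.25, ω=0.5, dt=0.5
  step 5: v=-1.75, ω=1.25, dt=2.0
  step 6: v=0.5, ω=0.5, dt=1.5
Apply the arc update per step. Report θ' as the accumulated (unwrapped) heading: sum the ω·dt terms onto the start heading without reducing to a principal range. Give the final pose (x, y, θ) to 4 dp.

step 1: θ'=-0.5354 (R=5.0000) → pose (-1.5154, -0.2648, -0.5354)
step 2: θ'=-0.9104 (R=-5.0000) → pose (-0.1176, -1.4980, -0.9104)
step 3: θ'=-0.1604 (R=0.6667) → pose (0.3025, -1.7471, -0.1604)
step 4: θ'=0.0896 (R=0.5000) → pose (0.4271, -1.7515, 0.0896)
step 5: θ'=2.5896 (R=-1.4000) → pose (-0.1818, -4.3380, 2.5896)
step 6: θ'=3.3396 (R=1.0000) → pose (-0.9029, -4.2090, 3.3396)

(-0.9029, -4.2090, 3.3396)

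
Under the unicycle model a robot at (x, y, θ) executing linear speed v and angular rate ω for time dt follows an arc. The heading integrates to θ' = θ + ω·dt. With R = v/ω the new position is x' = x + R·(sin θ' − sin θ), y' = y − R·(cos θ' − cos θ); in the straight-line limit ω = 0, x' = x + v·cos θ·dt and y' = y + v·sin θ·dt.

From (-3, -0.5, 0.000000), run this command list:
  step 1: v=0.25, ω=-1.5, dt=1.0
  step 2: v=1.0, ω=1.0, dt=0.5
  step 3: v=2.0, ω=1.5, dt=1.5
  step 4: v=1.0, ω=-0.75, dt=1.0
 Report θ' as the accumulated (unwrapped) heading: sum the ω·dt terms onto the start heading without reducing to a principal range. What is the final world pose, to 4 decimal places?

(0.3356, -0.0748, 0.5000)

step 1: θ'=-1.5000 (R=-0.1667) → pose (-2.8338, -0.6549, -1.5000)
step 2: θ'=-1.0000 (R=1.0000) → pose (-2.6777, -1.1244, -1.0000)
step 3: θ'=1.2500 (R=1.3333) → pose (-0.2905, -0.8245, 1.2500)
step 4: θ'=0.5000 (R=-1.3333) → pose (0.3356, -0.0748, 0.5000)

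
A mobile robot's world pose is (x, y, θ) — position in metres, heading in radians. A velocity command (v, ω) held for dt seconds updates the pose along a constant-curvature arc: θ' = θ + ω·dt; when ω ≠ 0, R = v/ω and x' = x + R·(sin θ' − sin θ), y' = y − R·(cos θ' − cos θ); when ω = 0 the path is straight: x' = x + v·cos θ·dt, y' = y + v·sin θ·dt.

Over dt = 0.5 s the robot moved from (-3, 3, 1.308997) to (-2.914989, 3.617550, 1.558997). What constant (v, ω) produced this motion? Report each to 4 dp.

v = 1.2500, ω = 0.5000

Δθ = 1.558997 − 1.308997 = 0.250000
ω = Δθ/dt = 0.250000/0.5 = 0.5000
R = −Δy/(cos θ' − cos θ) = 2.5000
v = R·ω = 2.5000·0.5000 = 1.2500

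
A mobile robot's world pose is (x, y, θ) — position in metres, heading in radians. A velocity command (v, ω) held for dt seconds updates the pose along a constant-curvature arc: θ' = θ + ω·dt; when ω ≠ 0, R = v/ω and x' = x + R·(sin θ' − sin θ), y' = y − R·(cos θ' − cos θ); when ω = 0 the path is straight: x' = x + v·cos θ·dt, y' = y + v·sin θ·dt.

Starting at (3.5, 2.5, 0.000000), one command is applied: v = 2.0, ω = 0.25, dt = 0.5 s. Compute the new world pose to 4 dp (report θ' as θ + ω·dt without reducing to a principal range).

(4.4974, 2.5624, 0.1250)

θ' = 0.0000 + 0.25·0.5 = 0.1250
R = v/ω = 2.0/0.25 = 8.0000
x' = 3.5 + 8.0000·(sin 0.1250 − sin 0.0000) = 4.4974
y' = 2.5 − 8.0000·(cos 0.1250 − cos 0.0000) = 2.5624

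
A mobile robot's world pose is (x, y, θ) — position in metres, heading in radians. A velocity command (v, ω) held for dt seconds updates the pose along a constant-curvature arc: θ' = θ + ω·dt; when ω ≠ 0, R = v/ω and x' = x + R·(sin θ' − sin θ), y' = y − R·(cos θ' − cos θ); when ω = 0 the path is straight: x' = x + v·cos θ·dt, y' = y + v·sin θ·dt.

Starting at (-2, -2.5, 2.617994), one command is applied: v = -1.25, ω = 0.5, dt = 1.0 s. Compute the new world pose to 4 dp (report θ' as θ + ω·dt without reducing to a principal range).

θ' = 2.6180 + 0.5·1.0 = 3.1180
R = v/ω = -1.25/0.5 = -2.5000
x' = -2 + -2.5000·(sin 3.1180 − sin 2.6180) = -0.8090
y' = -2.5 − -2.5000·(cos 3.1180 − cos 2.6180) = -2.8342

(-0.8090, -2.8342, 3.1180)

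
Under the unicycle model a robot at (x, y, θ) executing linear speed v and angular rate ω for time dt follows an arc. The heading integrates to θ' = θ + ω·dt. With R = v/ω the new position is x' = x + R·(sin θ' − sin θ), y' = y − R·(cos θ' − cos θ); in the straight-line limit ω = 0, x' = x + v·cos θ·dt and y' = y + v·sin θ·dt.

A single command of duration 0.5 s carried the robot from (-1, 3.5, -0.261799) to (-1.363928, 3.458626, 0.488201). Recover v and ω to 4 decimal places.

Δθ = 0.488201 − -0.261799 = 0.750000
ω = Δθ/dt = 0.750000/0.5 = 1.5000
R = Δx/(sin θ' − sin θ) = -0.5000
v = R·ω = -0.5000·1.5000 = -0.7500

v = -0.7500, ω = 1.5000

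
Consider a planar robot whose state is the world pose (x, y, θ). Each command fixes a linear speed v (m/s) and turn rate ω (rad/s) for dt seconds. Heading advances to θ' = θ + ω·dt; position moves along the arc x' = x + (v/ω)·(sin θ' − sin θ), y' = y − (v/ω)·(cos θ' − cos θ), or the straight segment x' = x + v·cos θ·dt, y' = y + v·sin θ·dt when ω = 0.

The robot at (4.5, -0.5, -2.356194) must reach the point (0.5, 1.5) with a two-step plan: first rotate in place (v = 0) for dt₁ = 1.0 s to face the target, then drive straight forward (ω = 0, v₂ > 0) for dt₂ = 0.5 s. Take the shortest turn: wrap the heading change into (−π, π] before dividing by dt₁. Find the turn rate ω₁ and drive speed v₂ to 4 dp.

ω₁ = -1.2490, v₂ = 8.9443

heading to target = atan2(1.5−-0.5, 0.5−4.5) = 2.6779
Δθ = wrap(2.6779 − -2.3562) = -1.2490; ω₁ = Δθ/dt₁ = -1.2490
distance = √((0.5−4.5)² + (1.5−-0.5)²) = 4.4721; v₂ = distance/dt₂ = 8.9443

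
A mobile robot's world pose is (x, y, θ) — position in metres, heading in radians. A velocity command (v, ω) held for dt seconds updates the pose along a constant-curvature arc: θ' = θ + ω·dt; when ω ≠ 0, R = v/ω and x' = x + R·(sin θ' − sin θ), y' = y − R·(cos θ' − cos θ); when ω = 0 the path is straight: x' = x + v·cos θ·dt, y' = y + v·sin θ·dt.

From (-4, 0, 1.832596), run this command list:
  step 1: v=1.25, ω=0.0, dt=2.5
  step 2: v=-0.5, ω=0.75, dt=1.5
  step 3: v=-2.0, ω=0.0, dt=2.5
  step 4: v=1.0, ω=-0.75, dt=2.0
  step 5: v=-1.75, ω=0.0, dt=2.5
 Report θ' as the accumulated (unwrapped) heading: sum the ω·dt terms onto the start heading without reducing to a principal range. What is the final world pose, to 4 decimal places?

(-0.9463, -1.2647, 1.4576)

step 1: θ'=1.8326 (straight) → pose (-4.8088, 3.0185, 1.8326)
step 2: θ'=2.9576 (R=-0.6667) → pose (-4.2868, 2.5357, 2.9576)
step 3: θ'=2.9576 (straight) → pose (0.6288, 1.6208, 2.9576)
step 4: θ'=1.4576 (R=-1.3333) → pose (-0.4521, 3.0823, 1.4576)
step 5: θ'=1.4576 (straight) → pose (-0.9463, -1.2647, 1.4576)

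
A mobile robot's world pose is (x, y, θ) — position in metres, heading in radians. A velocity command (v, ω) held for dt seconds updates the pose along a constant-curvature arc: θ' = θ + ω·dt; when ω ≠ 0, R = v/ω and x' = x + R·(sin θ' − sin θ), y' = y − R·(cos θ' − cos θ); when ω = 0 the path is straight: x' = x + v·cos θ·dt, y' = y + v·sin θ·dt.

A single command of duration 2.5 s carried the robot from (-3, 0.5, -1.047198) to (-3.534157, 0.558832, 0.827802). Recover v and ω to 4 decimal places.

Δθ = 0.827802 − -1.047198 = 1.875000
ω = Δθ/dt = 1.875000/2.5 = 0.7500
R = Δx/(sin θ' − sin θ) = -0.3333
v = R·ω = -0.3333·0.7500 = -0.2500

v = -0.2500, ω = 0.7500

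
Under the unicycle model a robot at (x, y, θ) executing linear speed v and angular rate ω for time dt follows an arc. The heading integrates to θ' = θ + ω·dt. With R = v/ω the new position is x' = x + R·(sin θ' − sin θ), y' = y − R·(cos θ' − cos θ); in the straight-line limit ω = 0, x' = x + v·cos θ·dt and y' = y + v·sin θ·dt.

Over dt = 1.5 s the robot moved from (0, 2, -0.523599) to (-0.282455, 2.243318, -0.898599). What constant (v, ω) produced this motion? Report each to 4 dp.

Δθ = -0.898599 − -0.523599 = -0.375000
ω = Δθ/dt = -0.375000/1.5 = -0.2500
R = Δx/(sin θ' − sin θ) = 1.0000
v = R·ω = 1.0000·-0.2500 = -0.2500

v = -0.2500, ω = -0.2500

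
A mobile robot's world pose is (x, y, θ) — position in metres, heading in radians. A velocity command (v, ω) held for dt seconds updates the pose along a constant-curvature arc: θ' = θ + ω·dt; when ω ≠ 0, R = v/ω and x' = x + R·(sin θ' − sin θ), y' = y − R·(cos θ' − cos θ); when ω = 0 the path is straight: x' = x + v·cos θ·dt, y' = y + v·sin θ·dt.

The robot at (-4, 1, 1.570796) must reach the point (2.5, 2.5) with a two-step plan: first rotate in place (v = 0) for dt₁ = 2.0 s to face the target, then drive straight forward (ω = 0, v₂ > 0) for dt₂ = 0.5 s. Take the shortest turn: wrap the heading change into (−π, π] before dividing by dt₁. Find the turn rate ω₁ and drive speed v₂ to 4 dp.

ω₁ = -0.6720, v₂ = 13.3417

heading to target = atan2(2.5−1, 2.5−-4) = 0.2268
Δθ = wrap(0.2268 − 1.5708) = -1.3440; ω₁ = Δθ/dt₁ = -0.6720
distance = √((2.5−-4)² + (2.5−1)²) = 6.6708; v₂ = distance/dt₂ = 13.3417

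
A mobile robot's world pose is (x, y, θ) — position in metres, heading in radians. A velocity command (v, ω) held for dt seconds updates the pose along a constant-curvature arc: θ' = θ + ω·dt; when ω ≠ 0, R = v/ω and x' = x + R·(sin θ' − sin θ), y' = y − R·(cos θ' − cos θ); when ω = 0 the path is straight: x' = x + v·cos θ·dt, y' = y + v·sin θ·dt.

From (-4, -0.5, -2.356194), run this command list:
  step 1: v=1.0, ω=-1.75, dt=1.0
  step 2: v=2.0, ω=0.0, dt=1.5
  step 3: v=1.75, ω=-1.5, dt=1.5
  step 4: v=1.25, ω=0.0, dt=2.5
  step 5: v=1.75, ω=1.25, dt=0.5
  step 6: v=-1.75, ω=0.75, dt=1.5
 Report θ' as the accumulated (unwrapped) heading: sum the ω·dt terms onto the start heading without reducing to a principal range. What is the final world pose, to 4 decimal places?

step 1: θ'=-4.1062 (R=-0.5714) → pose (-4.8737, -0.4215, -4.1062)
step 2: θ'=-4.1062 (straight) → pose (-6.5829, 2.0440, -4.1062)
step 3: θ'=-6.3562 (R=-1.1667) → pose (-5.5390, 3.8722, -6.3562)
step 4: θ'=-6.3562 (straight) → pose (-2.4223, 3.6443, -6.3562)
step 5: θ'=-5.7312 (R=1.4000) → pose (-1.5861, 3.8485, -5.7312)
step 6: θ'=-4.6062 (R=-2.3333) → pose (-2.6827, 1.6144, -4.6062)

(-2.6827, 1.6144, -4.6062)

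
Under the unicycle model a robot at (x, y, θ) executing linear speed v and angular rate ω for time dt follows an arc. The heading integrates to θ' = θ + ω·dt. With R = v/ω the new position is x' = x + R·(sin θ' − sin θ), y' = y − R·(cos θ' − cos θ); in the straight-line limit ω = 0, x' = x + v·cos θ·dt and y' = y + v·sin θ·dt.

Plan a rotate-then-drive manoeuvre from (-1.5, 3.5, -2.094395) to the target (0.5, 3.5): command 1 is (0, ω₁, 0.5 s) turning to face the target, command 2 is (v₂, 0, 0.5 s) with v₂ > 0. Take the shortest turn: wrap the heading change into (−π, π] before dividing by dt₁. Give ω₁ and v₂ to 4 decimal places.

ω₁ = 4.1888, v₂ = 4.0000

heading to target = atan2(3.5−3.5, 0.5−-1.5) = 0.0000
Δθ = wrap(0.0000 − -2.0944) = 2.0944; ω₁ = Δθ/dt₁ = 4.1888
distance = √((0.5−-1.5)² + (3.5−3.5)²) = 2.0000; v₂ = distance/dt₂ = 4.0000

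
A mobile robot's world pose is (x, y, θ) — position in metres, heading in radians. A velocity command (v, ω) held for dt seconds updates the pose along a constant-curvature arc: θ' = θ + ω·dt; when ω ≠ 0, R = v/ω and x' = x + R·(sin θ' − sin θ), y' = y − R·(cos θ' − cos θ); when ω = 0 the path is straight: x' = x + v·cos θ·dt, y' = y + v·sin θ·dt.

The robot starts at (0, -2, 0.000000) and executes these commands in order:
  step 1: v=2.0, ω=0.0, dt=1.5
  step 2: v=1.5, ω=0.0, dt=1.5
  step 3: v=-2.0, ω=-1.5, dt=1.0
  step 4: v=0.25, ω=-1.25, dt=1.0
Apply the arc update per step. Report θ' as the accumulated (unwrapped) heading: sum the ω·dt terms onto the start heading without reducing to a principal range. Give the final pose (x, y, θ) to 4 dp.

step 1: θ'=0.0000 (straight) → pose (3.0000, -2.0000, 0.0000)
step 2: θ'=0.0000 (straight) → pose (5.2500, -2.0000, 0.0000)
step 3: θ'=-1.5000 (R=1.3333) → pose (3.9200, -0.7610, -1.5000)
step 4: θ'=-2.7500 (R=-0.2000) → pose (3.7968, -0.9600, -2.7500)

(3.7968, -0.9600, -2.7500)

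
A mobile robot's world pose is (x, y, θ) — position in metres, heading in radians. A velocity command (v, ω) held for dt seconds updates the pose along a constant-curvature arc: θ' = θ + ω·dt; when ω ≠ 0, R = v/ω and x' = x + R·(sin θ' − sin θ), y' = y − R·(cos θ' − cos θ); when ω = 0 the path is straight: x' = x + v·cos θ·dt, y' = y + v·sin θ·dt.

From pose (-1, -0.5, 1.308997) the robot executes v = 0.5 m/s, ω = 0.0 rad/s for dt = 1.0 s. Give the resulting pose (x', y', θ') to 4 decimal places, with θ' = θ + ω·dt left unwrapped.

(-0.8706, -0.0170, 1.3090)

θ' = 1.3090 + 0.0·1.0 = 1.3090
ω = 0 → straight: x' = -1 + 0.5·cos(1.3090)·1.0 = -0.8706
y' = -0.5 + 0.5·sin(1.3090)·1.0 = -0.0170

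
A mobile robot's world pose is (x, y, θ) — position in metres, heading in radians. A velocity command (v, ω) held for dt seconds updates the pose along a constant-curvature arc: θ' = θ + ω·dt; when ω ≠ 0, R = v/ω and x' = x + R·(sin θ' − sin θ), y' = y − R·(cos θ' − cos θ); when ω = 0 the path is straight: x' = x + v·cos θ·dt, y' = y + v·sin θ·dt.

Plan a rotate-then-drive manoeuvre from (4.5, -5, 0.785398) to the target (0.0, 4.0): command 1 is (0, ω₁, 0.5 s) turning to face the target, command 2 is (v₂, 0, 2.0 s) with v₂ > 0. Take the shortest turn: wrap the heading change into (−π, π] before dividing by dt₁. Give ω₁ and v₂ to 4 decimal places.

heading to target = atan2(4−-5, 0−4.5) = 2.0344
Δθ = wrap(2.0344 − 0.7854) = 1.2490; ω₁ = Δθ/dt₁ = 2.4981
distance = √((0−4.5)² + (4−-5)²) = 10.0623; v₂ = distance/dt₂ = 5.0312

ω₁ = 2.4981, v₂ = 5.0312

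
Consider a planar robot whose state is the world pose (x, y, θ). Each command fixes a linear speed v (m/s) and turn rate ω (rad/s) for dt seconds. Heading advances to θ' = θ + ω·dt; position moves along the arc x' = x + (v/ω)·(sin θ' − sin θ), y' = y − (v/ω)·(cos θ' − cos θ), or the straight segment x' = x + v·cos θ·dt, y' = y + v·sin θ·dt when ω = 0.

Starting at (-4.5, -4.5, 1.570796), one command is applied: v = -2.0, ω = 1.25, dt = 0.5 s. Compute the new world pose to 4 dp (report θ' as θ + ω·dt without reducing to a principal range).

θ' = 1.5708 + 1.25·0.5 = 2.1958
R = v/ω = -2.0/1.25 = -1.6000
x' = -4.5 + -1.6000·(sin 2.1958 − sin 1.5708) = -4.1975
y' = -4.5 − -1.6000·(cos 2.1958 − cos 1.5708) = -5.4362

(-4.1975, -5.4362, 2.1958)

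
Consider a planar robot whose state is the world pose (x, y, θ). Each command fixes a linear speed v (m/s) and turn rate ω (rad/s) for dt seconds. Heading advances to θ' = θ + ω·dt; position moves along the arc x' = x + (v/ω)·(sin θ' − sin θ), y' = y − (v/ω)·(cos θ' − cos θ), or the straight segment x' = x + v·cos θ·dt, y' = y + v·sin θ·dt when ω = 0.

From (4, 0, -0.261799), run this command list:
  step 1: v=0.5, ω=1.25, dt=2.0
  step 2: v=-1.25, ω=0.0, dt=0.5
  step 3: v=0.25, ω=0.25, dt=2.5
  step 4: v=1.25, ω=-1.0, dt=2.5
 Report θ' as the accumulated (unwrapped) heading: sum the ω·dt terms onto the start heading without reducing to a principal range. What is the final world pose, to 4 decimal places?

(4.1933, 2.8559, 0.3632)

step 1: θ'=2.2382 (R=0.4000) → pose (4.4177, 0.6340, 2.2382)
step 2: θ'=2.2382 (straight) → pose (4.8045, 0.1431, 2.2382)
step 3: θ'=2.8632 (R=1.0000) → pose (4.2939, 0.4856, 2.8632)
step 4: θ'=0.3632 (R=-1.2500) → pose (4.1933, 2.8559, 0.3632)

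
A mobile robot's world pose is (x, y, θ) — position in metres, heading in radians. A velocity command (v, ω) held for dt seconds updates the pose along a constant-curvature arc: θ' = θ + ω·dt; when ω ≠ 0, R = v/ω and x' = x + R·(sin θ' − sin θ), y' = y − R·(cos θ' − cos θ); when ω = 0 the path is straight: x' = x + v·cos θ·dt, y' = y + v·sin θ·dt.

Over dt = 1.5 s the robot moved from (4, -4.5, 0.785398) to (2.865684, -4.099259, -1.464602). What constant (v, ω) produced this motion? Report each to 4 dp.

Δθ = -1.464602 − 0.785398 = -2.250000
ω = Δθ/dt = -2.250000/1.5 = -1.5000
R = Δx/(sin θ' − sin θ) = 0.6667
v = R·ω = 0.6667·-1.5000 = -1.0000

v = -1.0000, ω = -1.5000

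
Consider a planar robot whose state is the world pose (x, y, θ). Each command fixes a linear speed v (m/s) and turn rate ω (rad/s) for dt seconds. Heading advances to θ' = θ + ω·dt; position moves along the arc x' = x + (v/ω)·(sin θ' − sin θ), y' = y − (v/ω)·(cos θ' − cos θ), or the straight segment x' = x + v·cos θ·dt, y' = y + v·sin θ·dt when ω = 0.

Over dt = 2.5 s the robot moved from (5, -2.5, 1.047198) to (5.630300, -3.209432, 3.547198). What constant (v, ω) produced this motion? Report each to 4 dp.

Δθ = 3.547198 − 1.047198 = 2.500000
ω = Δθ/dt = 2.500000/2.5 = 1.0000
R = −Δy/(cos θ' − cos θ) = -0.5000
v = R·ω = -0.5000·1.0000 = -0.5000

v = -0.5000, ω = 1.0000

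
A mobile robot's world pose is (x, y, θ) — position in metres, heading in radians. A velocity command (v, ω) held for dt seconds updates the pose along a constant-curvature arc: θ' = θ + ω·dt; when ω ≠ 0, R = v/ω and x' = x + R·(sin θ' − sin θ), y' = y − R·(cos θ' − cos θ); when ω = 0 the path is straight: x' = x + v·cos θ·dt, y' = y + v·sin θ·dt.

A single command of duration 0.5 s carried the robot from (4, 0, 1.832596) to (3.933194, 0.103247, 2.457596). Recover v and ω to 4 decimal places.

Δθ = 2.457596 − 1.832596 = 0.625000
ω = Δθ/dt = 0.625000/0.5 = 1.2500
R = −Δy/(cos θ' − cos θ) = 0.2000
v = R·ω = 0.2000·1.2500 = 0.2500

v = 0.2500, ω = 1.2500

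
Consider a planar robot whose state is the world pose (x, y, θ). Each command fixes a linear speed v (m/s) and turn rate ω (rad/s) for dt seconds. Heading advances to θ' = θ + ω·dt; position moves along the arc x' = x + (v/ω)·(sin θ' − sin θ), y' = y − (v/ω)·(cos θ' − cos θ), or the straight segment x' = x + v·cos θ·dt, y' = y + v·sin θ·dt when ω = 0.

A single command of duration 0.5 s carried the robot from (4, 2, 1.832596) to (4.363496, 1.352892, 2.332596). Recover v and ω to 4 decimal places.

v = -1.5000, ω = 1.0000

Δθ = 2.332596 − 1.832596 = 0.500000
ω = Δθ/dt = 0.500000/0.5 = 1.0000
R = −Δy/(cos θ' − cos θ) = -1.5000
v = R·ω = -1.5000·1.0000 = -1.5000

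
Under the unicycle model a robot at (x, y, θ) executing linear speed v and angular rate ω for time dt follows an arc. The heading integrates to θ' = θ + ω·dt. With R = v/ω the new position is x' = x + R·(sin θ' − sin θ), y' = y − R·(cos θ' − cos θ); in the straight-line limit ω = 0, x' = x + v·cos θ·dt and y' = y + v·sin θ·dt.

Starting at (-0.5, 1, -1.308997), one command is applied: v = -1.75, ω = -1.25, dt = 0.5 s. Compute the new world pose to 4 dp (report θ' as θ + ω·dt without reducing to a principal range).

θ' = -1.3090 + -1.25·0.5 = -1.9340
R = v/ω = -1.75/-1.25 = 1.4000
x' = -0.5 + 1.4000·(sin -1.9340 − sin -1.3090) = -0.4564
y' = 1 − 1.4000·(cos -1.9340 − cos -1.3090) = 1.8597

(-0.4564, 1.8597, -1.9340)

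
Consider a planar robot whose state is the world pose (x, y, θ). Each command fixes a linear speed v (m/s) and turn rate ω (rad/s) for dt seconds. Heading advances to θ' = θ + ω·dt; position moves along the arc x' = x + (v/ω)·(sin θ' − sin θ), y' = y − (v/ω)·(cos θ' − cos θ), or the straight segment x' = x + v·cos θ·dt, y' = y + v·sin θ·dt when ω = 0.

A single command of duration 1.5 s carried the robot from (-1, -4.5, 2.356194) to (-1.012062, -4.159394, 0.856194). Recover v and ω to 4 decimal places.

v = 0.2500, ω = -1.0000

Δθ = 0.856194 − 2.356194 = -1.500000
ω = Δθ/dt = -1.500000/1.5 = -1.0000
R = −Δy/(cos θ' − cos θ) = -0.2500
v = R·ω = -0.2500·-1.0000 = 0.2500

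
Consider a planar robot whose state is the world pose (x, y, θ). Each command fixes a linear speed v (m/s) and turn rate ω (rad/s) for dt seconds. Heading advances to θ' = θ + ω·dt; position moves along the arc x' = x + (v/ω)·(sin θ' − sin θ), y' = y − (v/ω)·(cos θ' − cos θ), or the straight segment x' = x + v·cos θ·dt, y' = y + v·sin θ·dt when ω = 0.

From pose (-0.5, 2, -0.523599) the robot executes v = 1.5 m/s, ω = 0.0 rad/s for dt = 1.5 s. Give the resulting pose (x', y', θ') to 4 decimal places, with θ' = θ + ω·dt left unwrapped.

(1.4486, 0.8750, -0.5236)

θ' = -0.5236 + 0.0·1.5 = -0.5236
ω = 0 → straight: x' = -0.5 + 1.5·cos(-0.5236)·1.5 = 1.4486
y' = 2 + 1.5·sin(-0.5236)·1.5 = 0.8750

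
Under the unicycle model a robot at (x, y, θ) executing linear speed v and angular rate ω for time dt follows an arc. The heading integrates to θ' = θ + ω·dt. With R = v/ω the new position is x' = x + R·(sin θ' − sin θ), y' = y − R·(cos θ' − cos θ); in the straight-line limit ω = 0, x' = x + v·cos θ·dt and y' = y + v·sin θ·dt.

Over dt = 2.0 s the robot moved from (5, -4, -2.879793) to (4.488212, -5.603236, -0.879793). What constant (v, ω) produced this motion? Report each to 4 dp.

Δθ = -0.879793 − -2.879793 = 2.000000
ω = Δθ/dt = 2.000000/2.0 = 1.0000
R = −Δy/(cos θ' − cos θ) = 1.0000
v = R·ω = 1.0000·1.0000 = 1.0000

v = 1.0000, ω = 1.0000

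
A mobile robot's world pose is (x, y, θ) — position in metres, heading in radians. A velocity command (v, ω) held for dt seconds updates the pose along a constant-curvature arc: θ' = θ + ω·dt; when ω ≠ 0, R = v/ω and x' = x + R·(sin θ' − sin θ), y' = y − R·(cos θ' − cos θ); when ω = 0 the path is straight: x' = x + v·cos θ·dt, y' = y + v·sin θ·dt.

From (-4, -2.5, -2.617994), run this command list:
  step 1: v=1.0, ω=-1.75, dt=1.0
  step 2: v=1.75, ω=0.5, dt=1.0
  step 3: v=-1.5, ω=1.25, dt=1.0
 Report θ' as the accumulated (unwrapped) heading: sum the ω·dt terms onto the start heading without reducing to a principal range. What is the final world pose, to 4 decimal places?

(-4.3964, -0.9054, -2.6180)

step 1: θ'=-4.3680 (R=-0.5714) → pose (-4.8236, -2.1981, -4.3680)
step 2: θ'=-3.8680 (R=3.5000) → pose (-5.7934, -0.7633, -3.8680)
step 3: θ'=-2.6180 (R=-1.2000) → pose (-4.3964, -0.9054, -2.6180)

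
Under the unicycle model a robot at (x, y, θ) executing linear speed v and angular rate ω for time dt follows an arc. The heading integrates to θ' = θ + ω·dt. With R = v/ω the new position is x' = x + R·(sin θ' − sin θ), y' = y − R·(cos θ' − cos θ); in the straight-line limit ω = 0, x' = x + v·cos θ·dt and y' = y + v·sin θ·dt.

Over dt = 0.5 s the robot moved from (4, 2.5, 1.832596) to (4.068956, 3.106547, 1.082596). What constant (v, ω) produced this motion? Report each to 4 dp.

v = 1.2500, ω = -1.5000

Δθ = 1.082596 − 1.832596 = -0.750000
ω = Δθ/dt = -0.750000/0.5 = -1.5000
R = −Δy/(cos θ' − cos θ) = -0.8333
v = R·ω = -0.8333·-1.5000 = 1.2500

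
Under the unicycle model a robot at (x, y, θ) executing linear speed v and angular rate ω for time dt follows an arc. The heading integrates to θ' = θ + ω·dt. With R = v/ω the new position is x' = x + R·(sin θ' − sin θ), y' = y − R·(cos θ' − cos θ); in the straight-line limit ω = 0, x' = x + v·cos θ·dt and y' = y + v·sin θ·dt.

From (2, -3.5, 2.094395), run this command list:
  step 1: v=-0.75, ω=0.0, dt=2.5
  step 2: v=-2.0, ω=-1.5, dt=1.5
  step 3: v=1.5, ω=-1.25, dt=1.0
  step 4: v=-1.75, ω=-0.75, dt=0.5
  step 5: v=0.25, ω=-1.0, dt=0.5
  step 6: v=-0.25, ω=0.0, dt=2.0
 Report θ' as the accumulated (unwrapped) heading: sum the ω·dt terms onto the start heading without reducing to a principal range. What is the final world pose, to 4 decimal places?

step 1: θ'=2.0944 (straight) → pose (2.9375, -5.1238, 2.0944)
step 2: θ'=-0.1556 (R=1.3333) → pose (1.5762, -7.1077, -0.1556)
step 3: θ'=-1.4056 (R=-1.2000) → pose (2.5739, -8.0959, -1.4056)
step 4: θ'=-1.7806 (R=2.3333) → pose (2.5933, -7.2262, -1.7806)
step 5: θ'=-2.2806 (R=-0.2500) → pose (2.5384, -7.3370, -2.2806)
step 6: θ'=-2.2806 (straight) → pose (2.8642, -6.9578, -2.2806)

(2.8642, -6.9578, -2.2806)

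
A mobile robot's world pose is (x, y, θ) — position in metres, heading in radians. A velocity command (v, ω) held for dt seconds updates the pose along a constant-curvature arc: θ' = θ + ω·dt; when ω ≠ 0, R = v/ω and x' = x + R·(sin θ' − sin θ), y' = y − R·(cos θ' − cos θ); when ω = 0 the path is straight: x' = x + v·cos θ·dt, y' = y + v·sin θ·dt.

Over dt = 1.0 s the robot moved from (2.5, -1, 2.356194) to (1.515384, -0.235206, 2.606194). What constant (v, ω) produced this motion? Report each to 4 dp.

Δθ = 2.606194 − 2.356194 = 0.250000
ω = Δθ/dt = 0.250000/1.0 = 0.2500
R = Δx/(sin θ' − sin θ) = 5.0000
v = R·ω = 5.0000·0.2500 = 1.2500

v = 1.2500, ω = 0.2500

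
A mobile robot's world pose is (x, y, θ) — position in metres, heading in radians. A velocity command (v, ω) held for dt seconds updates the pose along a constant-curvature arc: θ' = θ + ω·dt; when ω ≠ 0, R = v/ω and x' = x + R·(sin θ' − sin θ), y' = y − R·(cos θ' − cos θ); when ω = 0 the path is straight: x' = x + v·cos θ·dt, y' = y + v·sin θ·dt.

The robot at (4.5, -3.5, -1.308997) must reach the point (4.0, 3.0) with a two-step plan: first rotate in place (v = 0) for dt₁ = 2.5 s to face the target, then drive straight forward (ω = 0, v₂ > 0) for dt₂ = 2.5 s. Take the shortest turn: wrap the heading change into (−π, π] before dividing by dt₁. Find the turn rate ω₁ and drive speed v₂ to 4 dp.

ω₁ = 1.1826, v₂ = 2.6077

heading to target = atan2(3−-3.5, 4−4.5) = 1.6476
Δθ = wrap(1.6476 − -1.3090) = 2.9566; ω₁ = Δθ/dt₁ = 1.1826
distance = √((4−4.5)² + (3−-3.5)²) = 6.5192; v₂ = distance/dt₂ = 2.6077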